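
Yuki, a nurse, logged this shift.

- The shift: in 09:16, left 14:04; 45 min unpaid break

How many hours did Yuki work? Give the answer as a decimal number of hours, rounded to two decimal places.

4.05 hours

The shift: 09:16–14:04 = 4 h 48 min; less 45 min break → 4 h 3 min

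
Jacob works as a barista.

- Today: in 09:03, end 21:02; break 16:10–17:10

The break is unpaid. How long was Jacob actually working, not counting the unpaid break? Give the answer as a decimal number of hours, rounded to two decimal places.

10.98 hours

Today: 09:03–21:02 = 11 h 59 min; less 60 min break → 10 h 59 min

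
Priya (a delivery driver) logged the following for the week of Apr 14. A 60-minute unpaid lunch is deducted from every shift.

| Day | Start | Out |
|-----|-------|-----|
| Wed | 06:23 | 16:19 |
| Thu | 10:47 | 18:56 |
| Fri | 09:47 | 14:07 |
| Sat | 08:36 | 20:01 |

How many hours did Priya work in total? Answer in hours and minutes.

Wed: 06:23–16:19 = 9 h 56 min; less 60 min break → 8 h 56 min
Thu: 10:47–18:56 = 8 h 9 min; less 60 min break → 7 h 9 min
Fri: 09:47–14:07 = 4 h 20 min; less 60 min break → 3 h 20 min
Sat: 08:36–20:01 = 11 h 25 min; less 60 min break → 10 h 25 min
Total: 8 h 56 min + 7 h 9 min + 3 h 20 min + 10 h 25 min = 29 h 50 min.

29 h 50 min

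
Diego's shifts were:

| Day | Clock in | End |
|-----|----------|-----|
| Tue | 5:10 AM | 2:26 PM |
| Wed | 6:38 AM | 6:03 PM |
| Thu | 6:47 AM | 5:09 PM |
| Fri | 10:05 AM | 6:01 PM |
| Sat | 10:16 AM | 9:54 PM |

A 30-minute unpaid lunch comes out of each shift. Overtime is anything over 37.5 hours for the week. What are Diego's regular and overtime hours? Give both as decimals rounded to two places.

Tue: 5:10 AM–2:26 PM = 9 h 16 min; less 30 min break → 8 h 46 min
Wed: 6:38 AM–6:03 PM = 11 h 25 min; less 30 min break → 10 h 55 min
Thu: 6:47 AM–5:09 PM = 10 h 22 min; less 30 min break → 9 h 52 min
Fri: 10:05 AM–6:01 PM = 7 h 56 min; less 30 min break → 7 h 26 min
Sat: 10:16 AM–9:54 PM = 11 h 38 min; less 30 min break → 11 h 8 min
Total worked: 48 h 7 min = 48.12 h.
Threshold 37.5 h → overtime 10 h 37 min, regular 37 h 30 min.

Regular 37.50 hours, overtime 10.62 hours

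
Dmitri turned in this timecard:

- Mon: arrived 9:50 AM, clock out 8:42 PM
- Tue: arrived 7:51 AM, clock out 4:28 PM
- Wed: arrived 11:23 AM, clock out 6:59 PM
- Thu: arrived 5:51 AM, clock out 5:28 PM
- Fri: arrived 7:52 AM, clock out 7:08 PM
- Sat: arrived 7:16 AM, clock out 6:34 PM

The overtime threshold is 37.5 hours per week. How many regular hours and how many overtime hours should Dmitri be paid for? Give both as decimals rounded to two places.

Regular 37.50 hours, overtime 23.77 hours

Mon: 9:50 AM–8:42 PM = 10 h 52 min
Tue: 7:51 AM–4:28 PM = 8 h 37 min
Wed: 11:23 AM–6:59 PM = 7 h 36 min
Thu: 5:51 AM–5:28 PM = 11 h 37 min
Fri: 7:52 AM–7:08 PM = 11 h 16 min
Sat: 7:16 AM–6:34 PM = 11 h 18 min
Total worked: 61 h 16 min = 61.27 h.
Threshold 37.5 h → overtime 23 h 46 min, regular 37 h 30 min.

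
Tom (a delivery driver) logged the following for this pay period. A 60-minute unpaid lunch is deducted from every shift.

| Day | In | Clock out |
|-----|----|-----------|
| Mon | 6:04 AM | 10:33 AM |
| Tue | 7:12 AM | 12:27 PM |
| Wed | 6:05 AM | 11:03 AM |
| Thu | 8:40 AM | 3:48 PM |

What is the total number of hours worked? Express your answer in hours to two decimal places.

Mon: 6:04 AM–10:33 AM = 4 h 29 min; less 60 min break → 3 h 29 min
Tue: 7:12 AM–12:27 PM = 5 h 15 min; less 60 min break → 4 h 15 min
Wed: 6:05 AM–11:03 AM = 4 h 58 min; less 60 min break → 3 h 58 min
Thu: 8:40 AM–3:48 PM = 7 h 8 min; less 60 min break → 6 h 8 min
Total: 3 h 29 min + 4 h 15 min + 3 h 58 min + 6 h 8 min = 17 h 50 min.

17.83 hours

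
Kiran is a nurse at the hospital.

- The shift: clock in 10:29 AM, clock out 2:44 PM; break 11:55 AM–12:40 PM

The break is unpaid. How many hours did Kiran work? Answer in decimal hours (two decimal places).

3.50 hours

The shift: 10:29 AM–2:44 PM = 4 h 15 min; less 45 min break → 3 h 30 min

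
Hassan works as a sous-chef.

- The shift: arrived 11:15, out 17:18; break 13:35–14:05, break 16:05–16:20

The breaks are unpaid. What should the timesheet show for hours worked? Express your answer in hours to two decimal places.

The shift: 11:15–17:18 = 6 h 3 min; less 45 min break → 5 h 18 min

5.30 hours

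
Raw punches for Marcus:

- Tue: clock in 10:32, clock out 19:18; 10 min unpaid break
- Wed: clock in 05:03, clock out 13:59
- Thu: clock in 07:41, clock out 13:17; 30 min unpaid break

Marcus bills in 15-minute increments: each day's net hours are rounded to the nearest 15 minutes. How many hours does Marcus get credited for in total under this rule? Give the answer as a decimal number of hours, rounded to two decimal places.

22.50 hours

Tue: 10:32–19:18 = 8 h 46 min − 10 min = 8 h 36 min → rounds to 8 h 30 min
Wed: 05:03–13:59 = 8 h 56 min → rounds to 9 h 0 min
Thu: 07:41–13:17 = 5 h 36 min − 30 min = 5 h 6 min → rounds to 5 h 0 min
Total credited: 22 h 30 min.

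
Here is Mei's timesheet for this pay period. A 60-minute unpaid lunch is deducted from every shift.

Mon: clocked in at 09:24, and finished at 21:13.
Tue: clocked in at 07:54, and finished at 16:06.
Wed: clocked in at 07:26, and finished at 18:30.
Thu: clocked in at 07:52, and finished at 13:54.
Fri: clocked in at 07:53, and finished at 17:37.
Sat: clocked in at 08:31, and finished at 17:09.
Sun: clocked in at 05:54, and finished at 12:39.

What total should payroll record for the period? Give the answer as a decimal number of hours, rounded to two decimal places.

Mon: 09:24–21:13 = 11 h 49 min; less 60 min break → 10 h 49 min
Tue: 07:54–16:06 = 8 h 12 min; less 60 min break → 7 h 12 min
Wed: 07:26–18:30 = 11 h 4 min; less 60 min break → 10 h 4 min
Thu: 07:52–13:54 = 6 h 2 min; less 60 min break → 5 h 2 min
Fri: 07:53–17:37 = 9 h 44 min; less 60 min break → 8 h 44 min
Sat: 08:31–17:09 = 8 h 38 min; less 60 min break → 7 h 38 min
Sun: 05:54–12:39 = 6 h 45 min; less 60 min break → 5 h 45 min
Total: 10 h 49 min + 7 h 12 min + 10 h 4 min + 5 h 2 min + 8 h 44 min + 7 h 38 min + 5 h 45 min = 55 h 14 min.

55.23 hours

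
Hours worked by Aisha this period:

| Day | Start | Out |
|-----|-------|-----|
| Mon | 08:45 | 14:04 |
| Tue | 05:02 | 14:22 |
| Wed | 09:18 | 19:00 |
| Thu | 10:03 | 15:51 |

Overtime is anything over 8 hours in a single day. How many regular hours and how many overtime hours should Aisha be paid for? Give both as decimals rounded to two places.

Mon: 08:45–14:04 = 5 h 19 min
Tue: 05:02–14:22 = 9 h 20 min
Wed: 09:18–19:00 = 9 h 42 min
Thu: 10:03–15:51 = 5 h 48 min
Mon reg 5 h 19 min / OT 0 h 0 min; Tue reg 8 h 0 min / OT 1 h 20 min; Wed reg 8 h 0 min / OT 1 h 42 min; Thu reg 5 h 48 min / OT 0 h 0 min.
Totals: regular 27 h 7 min, overtime 3 h 2 min.

Regular 27.12 hours, overtime 3.03 hours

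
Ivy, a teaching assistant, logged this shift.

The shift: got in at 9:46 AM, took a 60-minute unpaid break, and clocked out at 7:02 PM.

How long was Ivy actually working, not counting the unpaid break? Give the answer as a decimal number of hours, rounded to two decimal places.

8.27 hours

The shift: 9:46 AM–7:02 PM = 9 h 16 min; less 60 min break → 8 h 16 min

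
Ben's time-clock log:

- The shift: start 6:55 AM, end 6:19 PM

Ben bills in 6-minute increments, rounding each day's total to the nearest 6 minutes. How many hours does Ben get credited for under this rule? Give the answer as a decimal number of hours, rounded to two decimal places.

11.40 hours

The shift: 6:55 AM–6:19 PM = 11 h 24 min → rounds to 11 h 24 min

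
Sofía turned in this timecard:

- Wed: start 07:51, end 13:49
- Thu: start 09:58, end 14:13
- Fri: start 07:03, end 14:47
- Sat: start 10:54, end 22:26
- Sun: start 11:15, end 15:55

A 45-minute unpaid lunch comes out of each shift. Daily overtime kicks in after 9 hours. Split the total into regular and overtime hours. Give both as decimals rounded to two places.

Wed: 07:51–13:49 = 5 h 58 min; less 45 min break → 5 h 13 min
Thu: 09:58–14:13 = 4 h 15 min; less 45 min break → 3 h 30 min
Fri: 07:03–14:47 = 7 h 44 min; less 45 min break → 6 h 59 min
Sat: 10:54–22:26 = 11 h 32 min; less 45 min break → 10 h 47 min
Sun: 11:15–15:55 = 4 h 40 min; less 45 min break → 3 h 55 min
Wed reg 5 h 13 min / OT 0 h 0 min; Thu reg 3 h 30 min / OT 0 h 0 min; Fri reg 6 h 59 min / OT 0 h 0 min; Sat reg 9 h 0 min / OT 1 h 47 min; Sun reg 3 h 55 min / OT 0 h 0 min.
Totals: regular 28 h 37 min, overtime 1 h 47 min.

Regular 28.62 hours, overtime 1.78 hours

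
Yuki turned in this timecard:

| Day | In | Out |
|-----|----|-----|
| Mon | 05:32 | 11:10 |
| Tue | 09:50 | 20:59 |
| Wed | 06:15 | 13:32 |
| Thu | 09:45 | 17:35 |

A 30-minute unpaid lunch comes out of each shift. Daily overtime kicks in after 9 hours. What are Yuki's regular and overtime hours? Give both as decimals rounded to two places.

Regular 28.25 hours, overtime 1.65 hours

Mon: 05:32–11:10 = 5 h 38 min; less 30 min break → 5 h 8 min
Tue: 09:50–20:59 = 11 h 9 min; less 30 min break → 10 h 39 min
Wed: 06:15–13:32 = 7 h 17 min; less 30 min break → 6 h 47 min
Thu: 09:45–17:35 = 7 h 50 min; less 30 min break → 7 h 20 min
Mon reg 5 h 8 min / OT 0 h 0 min; Tue reg 9 h 0 min / OT 1 h 39 min; Wed reg 6 h 47 min / OT 0 h 0 min; Thu reg 7 h 20 min / OT 0 h 0 min.
Totals: regular 28 h 15 min, overtime 1 h 39 min.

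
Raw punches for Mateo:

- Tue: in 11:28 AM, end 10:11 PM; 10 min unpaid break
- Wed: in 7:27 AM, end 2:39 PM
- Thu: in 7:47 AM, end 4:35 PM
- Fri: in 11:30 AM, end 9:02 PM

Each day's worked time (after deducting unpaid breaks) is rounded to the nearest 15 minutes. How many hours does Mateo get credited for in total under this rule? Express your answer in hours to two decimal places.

Tue: 11:28 AM–10:11 PM = 10 h 43 min − 10 min = 10 h 33 min → rounds to 10 h 30 min
Wed: 7:27 AM–2:39 PM = 7 h 12 min → rounds to 7 h 15 min
Thu: 7:47 AM–4:35 PM = 8 h 48 min → rounds to 8 h 45 min
Fri: 11:30 AM–9:02 PM = 9 h 32 min → rounds to 9 h 30 min
Total credited: 36 h 0 min.

36.00 hours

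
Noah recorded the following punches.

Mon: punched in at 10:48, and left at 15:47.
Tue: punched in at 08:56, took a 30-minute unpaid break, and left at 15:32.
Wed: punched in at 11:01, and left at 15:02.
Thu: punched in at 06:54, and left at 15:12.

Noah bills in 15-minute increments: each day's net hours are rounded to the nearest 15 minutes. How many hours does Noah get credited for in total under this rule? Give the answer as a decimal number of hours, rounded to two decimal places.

23.25 hours

Mon: 10:48–15:47 = 4 h 59 min → rounds to 5 h 0 min
Tue: 08:56–15:32 = 6 h 36 min − 30 min = 6 h 6 min → rounds to 6 h 0 min
Wed: 11:01–15:02 = 4 h 1 min → rounds to 4 h 0 min
Thu: 06:54–15:12 = 8 h 18 min → rounds to 8 h 15 min
Total credited: 23 h 15 min.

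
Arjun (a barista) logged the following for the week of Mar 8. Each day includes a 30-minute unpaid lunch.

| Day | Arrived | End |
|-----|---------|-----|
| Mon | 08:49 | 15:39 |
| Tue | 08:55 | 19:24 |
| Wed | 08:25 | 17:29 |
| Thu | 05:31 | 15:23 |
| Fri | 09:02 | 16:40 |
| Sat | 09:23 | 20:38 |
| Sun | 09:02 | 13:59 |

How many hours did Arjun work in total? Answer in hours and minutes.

Mon: 08:49–15:39 = 6 h 50 min; less 30 min break → 6 h 20 min
Tue: 08:55–19:24 = 10 h 29 min; less 30 min break → 9 h 59 min
Wed: 08:25–17:29 = 9 h 4 min; less 30 min break → 8 h 34 min
Thu: 05:31–15:23 = 9 h 52 min; less 30 min break → 9 h 22 min
Fri: 09:02–16:40 = 7 h 38 min; less 30 min break → 7 h 8 min
Sat: 09:23–20:38 = 11 h 15 min; less 30 min break → 10 h 45 min
Sun: 09:02–13:59 = 4 h 57 min; less 30 min break → 4 h 27 min
Total: 6 h 20 min + 9 h 59 min + 8 h 34 min + 9 h 22 min + 7 h 8 min + 10 h 45 min + 4 h 27 min = 56 h 35 min.

56 h 35 min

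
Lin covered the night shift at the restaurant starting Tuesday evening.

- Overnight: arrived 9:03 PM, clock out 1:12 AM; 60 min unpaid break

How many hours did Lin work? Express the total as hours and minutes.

3 h 9 min

Overnight: 9:03 PM → midnight = 2 h 57 min; midnight → 1:12 AM = 1 h 12 min; span 4 h 9 min; less 60 min break → 3 h 9 min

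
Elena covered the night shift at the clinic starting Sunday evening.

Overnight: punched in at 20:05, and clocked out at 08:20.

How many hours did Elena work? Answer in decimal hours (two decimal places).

Overnight: 20:05 → midnight = 3 h 55 min; midnight → 08:20 = 8 h 20 min; span 12 h 15 min

12.25 hours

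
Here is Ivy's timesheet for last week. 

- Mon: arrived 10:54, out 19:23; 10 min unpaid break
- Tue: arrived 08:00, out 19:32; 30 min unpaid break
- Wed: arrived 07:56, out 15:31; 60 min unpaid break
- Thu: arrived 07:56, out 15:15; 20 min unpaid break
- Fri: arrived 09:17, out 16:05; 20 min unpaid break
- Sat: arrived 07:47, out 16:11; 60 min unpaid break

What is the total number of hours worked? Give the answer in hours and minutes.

Mon: 10:54–19:23 = 8 h 29 min; less 10 min break → 8 h 19 min
Tue: 08:00–19:32 = 11 h 32 min; less 30 min break → 11 h 2 min
Wed: 07:56–15:31 = 7 h 35 min; less 60 min break → 6 h 35 min
Thu: 07:56–15:15 = 7 h 19 min; less 20 min break → 6 h 59 min
Fri: 09:17–16:05 = 6 h 48 min; less 20 min break → 6 h 28 min
Sat: 07:47–16:11 = 8 h 24 min; less 60 min break → 7 h 24 min
Total: 8 h 19 min + 11 h 2 min + 6 h 35 min + 6 h 59 min + 6 h 28 min + 7 h 24 min = 46 h 47 min.

46 h 47 min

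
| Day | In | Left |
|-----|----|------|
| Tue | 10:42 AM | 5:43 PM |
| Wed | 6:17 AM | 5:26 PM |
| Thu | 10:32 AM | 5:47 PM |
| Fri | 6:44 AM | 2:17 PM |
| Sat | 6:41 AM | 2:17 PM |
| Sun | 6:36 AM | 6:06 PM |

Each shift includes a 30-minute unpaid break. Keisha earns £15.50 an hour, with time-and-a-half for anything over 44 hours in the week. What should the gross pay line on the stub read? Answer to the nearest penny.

Tue: 10:42 AM–5:43 PM = 7 h 1 min; less 30 min break → 6 h 31 min
Wed: 6:17 AM–5:26 PM = 11 h 9 min; less 30 min break → 10 h 39 min
Thu: 10:32 AM–5:47 PM = 7 h 15 min; less 30 min break → 6 h 45 min
Fri: 6:44 AM–2:17 PM = 7 h 33 min; less 30 min break → 7 h 3 min
Sat: 6:41 AM–2:17 PM = 7 h 36 min; less 30 min break → 7 h 6 min
Sun: 6:36 AM–6:06 PM = 11 h 30 min; less 30 min break → 11 h 0 min
Total worked: 49 h 4 min = 2944 min.
Regular 44 h 0 min = 2640 min at £15.50/h; overtime 5 h 4 min = 304 min at £23.25/h.
Pay = (2640 × £15.50 + 304 × £23.25) ÷ 60 = £799.80.

£799.80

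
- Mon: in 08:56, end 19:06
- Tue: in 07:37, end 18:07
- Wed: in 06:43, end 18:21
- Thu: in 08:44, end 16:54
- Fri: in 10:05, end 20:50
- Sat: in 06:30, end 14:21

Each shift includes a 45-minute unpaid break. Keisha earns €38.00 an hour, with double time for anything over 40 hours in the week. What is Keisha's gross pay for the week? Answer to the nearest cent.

€2627.07

Mon: 08:56–19:06 = 10 h 10 min; less 45 min break → 9 h 25 min
Tue: 07:37–18:07 = 10 h 30 min; less 45 min break → 9 h 45 min
Wed: 06:43–18:21 = 11 h 38 min; less 45 min break → 10 h 53 min
Thu: 08:44–16:54 = 8 h 10 min; less 45 min break → 7 h 25 min
Fri: 10:05–20:50 = 10 h 45 min; less 45 min break → 10 h 0 min
Sat: 06:30–14:21 = 7 h 51 min; less 45 min break → 7 h 6 min
Total worked: 54 h 34 min = 3274 min.
Regular 40 h 0 min = 2400 min at €38.00/h; overtime 14 h 34 min = 874 min at €76.00/h.
Pay = (2400 × €38.00 + 874 × €76.00) ÷ 60 = €2627.07.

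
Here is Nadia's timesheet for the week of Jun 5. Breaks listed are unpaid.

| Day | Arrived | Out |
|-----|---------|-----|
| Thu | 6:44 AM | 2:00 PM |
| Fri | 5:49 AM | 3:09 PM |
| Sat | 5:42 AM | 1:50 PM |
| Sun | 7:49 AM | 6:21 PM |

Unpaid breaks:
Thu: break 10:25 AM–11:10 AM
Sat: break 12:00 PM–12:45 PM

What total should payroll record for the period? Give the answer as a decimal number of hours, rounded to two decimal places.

33.77 hours

Thu: 6:44 AM–2:00 PM = 7 h 16 min; less 45 min break → 6 h 31 min
Fri: 5:49 AM–3:09 PM = 9 h 20 min
Sat: 5:42 AM–1:50 PM = 8 h 8 min; less 45 min break → 7 h 23 min
Sun: 7:49 AM–6:21 PM = 10 h 32 min
Total: 6 h 31 min + 9 h 20 min + 7 h 23 min + 10 h 32 min = 33 h 46 min.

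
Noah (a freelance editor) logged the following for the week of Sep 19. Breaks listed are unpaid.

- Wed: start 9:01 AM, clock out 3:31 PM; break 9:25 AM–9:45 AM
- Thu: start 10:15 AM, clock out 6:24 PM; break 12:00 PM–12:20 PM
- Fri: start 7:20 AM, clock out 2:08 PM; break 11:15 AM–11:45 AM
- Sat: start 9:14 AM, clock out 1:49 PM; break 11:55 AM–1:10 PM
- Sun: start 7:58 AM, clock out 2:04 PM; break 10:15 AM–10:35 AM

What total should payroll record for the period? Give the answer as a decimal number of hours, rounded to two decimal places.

29.38 hours

Wed: 9:01 AM–3:31 PM = 6 h 30 min; less 20 min break → 6 h 10 min
Thu: 10:15 AM–6:24 PM = 8 h 9 min; less 20 min break → 7 h 49 min
Fri: 7:20 AM–2:08 PM = 6 h 48 min; less 30 min break → 6 h 18 min
Sat: 9:14 AM–1:49 PM = 4 h 35 min; less 75 min break → 3 h 20 min
Sun: 7:58 AM–2:04 PM = 6 h 6 min; less 20 min break → 5 h 46 min
Total: 6 h 10 min + 7 h 49 min + 6 h 18 min + 3 h 20 min + 5 h 46 min = 29 h 23 min.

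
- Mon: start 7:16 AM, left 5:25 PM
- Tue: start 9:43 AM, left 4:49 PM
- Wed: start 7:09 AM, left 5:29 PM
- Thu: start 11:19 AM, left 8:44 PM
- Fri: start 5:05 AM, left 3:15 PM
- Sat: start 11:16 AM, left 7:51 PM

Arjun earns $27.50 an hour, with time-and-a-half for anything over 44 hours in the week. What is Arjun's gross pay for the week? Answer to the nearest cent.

Mon: 7:16 AM–5:25 PM = 10 h 9 min
Tue: 9:43 AM–4:49 PM = 7 h 6 min
Wed: 7:09 AM–5:29 PM = 10 h 20 min
Thu: 11:19 AM–8:44 PM = 9 h 25 min
Fri: 5:05 AM–3:15 PM = 10 h 10 min
Sat: 11:16 AM–7:51 PM = 8 h 35 min
Total worked: 55 h 45 min = 3345 min.
Regular 44 h 0 min = 2640 min at $27.50/h; overtime 11 h 45 min = 705 min at $41.25/h.
Pay = (2640 × $27.50 + 705 × $41.25) ÷ 60 = $1694.69.

$1694.69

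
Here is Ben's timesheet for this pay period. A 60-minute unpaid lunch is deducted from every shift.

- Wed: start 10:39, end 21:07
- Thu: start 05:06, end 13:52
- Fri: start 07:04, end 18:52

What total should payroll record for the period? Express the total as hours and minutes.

Wed: 10:39–21:07 = 10 h 28 min; less 60 min break → 9 h 28 min
Thu: 05:06–13:52 = 8 h 46 min; less 60 min break → 7 h 46 min
Fri: 07:04–18:52 = 11 h 48 min; less 60 min break → 10 h 48 min
Total: 9 h 28 min + 7 h 46 min + 10 h 48 min = 28 h 2 min.

28 h 2 min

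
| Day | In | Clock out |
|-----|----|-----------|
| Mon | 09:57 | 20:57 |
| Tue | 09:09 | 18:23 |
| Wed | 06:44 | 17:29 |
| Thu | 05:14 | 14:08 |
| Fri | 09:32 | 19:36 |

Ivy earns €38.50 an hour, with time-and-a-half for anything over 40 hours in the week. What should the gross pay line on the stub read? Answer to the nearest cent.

Mon: 09:57–20:57 = 11 h 0 min
Tue: 09:09–18:23 = 9 h 14 min
Wed: 06:44–17:29 = 10 h 45 min
Thu: 05:14–14:08 = 8 h 54 min
Fri: 09:32–19:36 = 10 h 4 min
Total worked: 49 h 57 min = 2997 min.
Regular 40 h 0 min = 2400 min at €38.50/h; overtime 9 h 57 min = 597 min at €57.75/h.
Pay = (2400 × €38.50 + 597 × €57.75) ÷ 60 = €2114.61.

€2114.61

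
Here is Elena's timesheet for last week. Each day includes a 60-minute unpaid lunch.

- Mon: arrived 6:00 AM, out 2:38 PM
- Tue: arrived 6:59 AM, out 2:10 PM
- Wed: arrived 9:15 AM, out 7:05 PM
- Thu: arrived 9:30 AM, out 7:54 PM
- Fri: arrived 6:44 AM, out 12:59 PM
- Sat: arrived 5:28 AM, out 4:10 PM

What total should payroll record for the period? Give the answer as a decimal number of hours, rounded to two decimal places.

47.00 hours

Mon: 6:00 AM–2:38 PM = 8 h 38 min; less 60 min break → 7 h 38 min
Tue: 6:59 AM–2:10 PM = 7 h 11 min; less 60 min break → 6 h 11 min
Wed: 9:15 AM–7:05 PM = 9 h 50 min; less 60 min break → 8 h 50 min
Thu: 9:30 AM–7:54 PM = 10 h 24 min; less 60 min break → 9 h 24 min
Fri: 6:44 AM–12:59 PM = 6 h 15 min; less 60 min break → 5 h 15 min
Sat: 5:28 AM–4:10 PM = 10 h 42 min; less 60 min break → 9 h 42 min
Total: 7 h 38 min + 6 h 11 min + 8 h 50 min + 9 h 24 min + 5 h 15 min + 9 h 42 min = 47 h 0 min.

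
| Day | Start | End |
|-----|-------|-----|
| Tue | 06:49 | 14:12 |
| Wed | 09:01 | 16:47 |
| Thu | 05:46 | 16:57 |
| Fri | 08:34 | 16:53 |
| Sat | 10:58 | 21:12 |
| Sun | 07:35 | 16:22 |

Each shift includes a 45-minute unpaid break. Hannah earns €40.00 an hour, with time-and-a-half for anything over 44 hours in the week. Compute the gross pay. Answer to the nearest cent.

€2070.00

Tue: 06:49–14:12 = 7 h 23 min; less 45 min break → 6 h 38 min
Wed: 09:01–16:47 = 7 h 46 min; less 45 min break → 7 h 1 min
Thu: 05:46–16:57 = 11 h 11 min; less 45 min break → 10 h 26 min
Fri: 08:34–16:53 = 8 h 19 min; less 45 min break → 7 h 34 min
Sat: 10:58–21:12 = 10 h 14 min; less 45 min break → 9 h 29 min
Sun: 07:35–16:22 = 8 h 47 min; less 45 min break → 8 h 2 min
Total worked: 49 h 10 min = 2950 min.
Regular 44 h 0 min = 2640 min at €40.00/h; overtime 5 h 10 min = 310 min at €60.00/h.
Pay = (2640 × €40.00 + 310 × €60.00) ÷ 60 = €2070.00.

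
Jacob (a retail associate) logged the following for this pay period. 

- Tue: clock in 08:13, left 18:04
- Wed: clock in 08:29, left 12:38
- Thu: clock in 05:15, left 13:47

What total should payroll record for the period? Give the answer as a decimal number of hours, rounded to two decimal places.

22.53 hours

Tue: 08:13–18:04 = 9 h 51 min
Wed: 08:29–12:38 = 4 h 9 min
Thu: 05:15–13:47 = 8 h 32 min
Total: 9 h 51 min + 4 h 9 min + 8 h 32 min = 22 h 32 min.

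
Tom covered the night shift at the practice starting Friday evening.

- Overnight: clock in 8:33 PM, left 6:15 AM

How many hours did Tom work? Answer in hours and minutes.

Overnight: 8:33 PM → midnight = 3 h 27 min; midnight → 6:15 AM = 6 h 15 min; span 9 h 42 min

9 h 42 min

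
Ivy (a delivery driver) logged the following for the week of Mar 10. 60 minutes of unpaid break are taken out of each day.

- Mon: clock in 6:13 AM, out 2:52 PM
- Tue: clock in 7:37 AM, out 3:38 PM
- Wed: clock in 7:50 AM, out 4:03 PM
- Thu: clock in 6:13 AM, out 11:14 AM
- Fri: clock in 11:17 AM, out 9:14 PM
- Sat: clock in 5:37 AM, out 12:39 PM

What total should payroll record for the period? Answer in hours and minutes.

Mon: 6:13 AM–2:52 PM = 8 h 39 min; less 60 min break → 7 h 39 min
Tue: 7:37 AM–3:38 PM = 8 h 1 min; less 60 min break → 7 h 1 min
Wed: 7:50 AM–4:03 PM = 8 h 13 min; less 60 min break → 7 h 13 min
Thu: 6:13 AM–11:14 AM = 5 h 1 min; less 60 min break → 4 h 1 min
Fri: 11:17 AM–9:14 PM = 9 h 57 min; less 60 min break → 8 h 57 min
Sat: 5:37 AM–12:39 PM = 7 h 2 min; less 60 min break → 6 h 2 min
Total: 7 h 39 min + 7 h 1 min + 7 h 13 min + 4 h 1 min + 8 h 57 min + 6 h 2 min = 40 h 53 min.

40 h 53 min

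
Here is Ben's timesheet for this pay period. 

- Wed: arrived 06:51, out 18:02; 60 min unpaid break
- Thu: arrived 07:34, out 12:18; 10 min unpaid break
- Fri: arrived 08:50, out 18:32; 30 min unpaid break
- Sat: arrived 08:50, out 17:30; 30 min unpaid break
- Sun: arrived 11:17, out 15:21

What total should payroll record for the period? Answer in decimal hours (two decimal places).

36.18 hours

Wed: 06:51–18:02 = 11 h 11 min; less 60 min break → 10 h 11 min
Thu: 07:34–12:18 = 4 h 44 min; less 10 min break → 4 h 34 min
Fri: 08:50–18:32 = 9 h 42 min; less 30 min break → 9 h 12 min
Sat: 08:50–17:30 = 8 h 40 min; less 30 min break → 8 h 10 min
Sun: 11:17–15:21 = 4 h 4 min
Total: 10 h 11 min + 4 h 34 min + 9 h 12 min + 8 h 10 min + 4 h 4 min = 36 h 11 min.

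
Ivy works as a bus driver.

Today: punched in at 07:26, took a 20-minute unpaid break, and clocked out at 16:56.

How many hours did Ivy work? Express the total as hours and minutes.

9 h 10 min

Today: 07:26–16:56 = 9 h 30 min; less 20 min break → 9 h 10 min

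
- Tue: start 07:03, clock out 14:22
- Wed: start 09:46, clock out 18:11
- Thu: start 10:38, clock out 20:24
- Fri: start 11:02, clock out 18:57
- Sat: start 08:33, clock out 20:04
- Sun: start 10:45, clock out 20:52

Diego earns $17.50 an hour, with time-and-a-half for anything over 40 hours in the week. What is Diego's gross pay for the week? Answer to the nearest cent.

$1095.06

Tue: 07:03–14:22 = 7 h 19 min
Wed: 09:46–18:11 = 8 h 25 min
Thu: 10:38–20:24 = 9 h 46 min
Fri: 11:02–18:57 = 7 h 55 min
Sat: 08:33–20:04 = 11 h 31 min
Sun: 10:45–20:52 = 10 h 7 min
Total worked: 55 h 3 min = 3303 min.
Regular 40 h 0 min = 2400 min at $17.50/h; overtime 15 h 3 min = 903 min at $26.25/h.
Pay = (2400 × $17.50 + 903 × $26.25) ÷ 60 = $1095.06.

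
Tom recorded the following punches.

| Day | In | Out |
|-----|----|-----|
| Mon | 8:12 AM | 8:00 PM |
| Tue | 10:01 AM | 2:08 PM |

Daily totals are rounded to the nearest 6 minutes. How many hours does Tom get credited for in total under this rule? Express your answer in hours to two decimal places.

15.90 hours

Mon: 8:12 AM–8:00 PM = 11 h 48 min → rounds to 11 h 48 min
Tue: 10:01 AM–2:08 PM = 4 h 7 min → rounds to 4 h 6 min
Total credited: 15 h 54 min.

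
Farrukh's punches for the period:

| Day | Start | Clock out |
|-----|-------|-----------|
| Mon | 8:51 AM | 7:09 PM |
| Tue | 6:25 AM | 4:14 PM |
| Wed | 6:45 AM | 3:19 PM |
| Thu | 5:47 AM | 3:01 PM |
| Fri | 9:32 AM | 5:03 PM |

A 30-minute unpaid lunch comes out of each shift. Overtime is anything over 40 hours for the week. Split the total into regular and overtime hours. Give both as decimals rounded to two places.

Regular 40.00 hours, overtime 2.93 hours

Mon: 8:51 AM–7:09 PM = 10 h 18 min; less 30 min break → 9 h 48 min
Tue: 6:25 AM–4:14 PM = 9 h 49 min; less 30 min break → 9 h 19 min
Wed: 6:45 AM–3:19 PM = 8 h 34 min; less 30 min break → 8 h 4 min
Thu: 5:47 AM–3:01 PM = 9 h 14 min; less 30 min break → 8 h 44 min
Fri: 9:32 AM–5:03 PM = 7 h 31 min; less 30 min break → 7 h 1 min
Total worked: 42 h 56 min = 42.93 h.
Threshold 40 h → overtime 2 h 56 min, regular 40 h 0 min.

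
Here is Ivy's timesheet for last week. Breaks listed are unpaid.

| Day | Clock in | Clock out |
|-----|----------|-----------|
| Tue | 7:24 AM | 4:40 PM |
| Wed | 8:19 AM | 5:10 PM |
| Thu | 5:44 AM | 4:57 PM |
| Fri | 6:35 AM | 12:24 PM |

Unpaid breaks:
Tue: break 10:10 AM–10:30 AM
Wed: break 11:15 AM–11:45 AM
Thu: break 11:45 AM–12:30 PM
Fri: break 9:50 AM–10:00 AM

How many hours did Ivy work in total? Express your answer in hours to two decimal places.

33.40 hours

Tue: 7:24 AM–4:40 PM = 9 h 16 min; less 20 min break → 8 h 56 min
Wed: 8:19 AM–5:10 PM = 8 h 51 min; less 30 min break → 8 h 21 min
Thu: 5:44 AM–4:57 PM = 11 h 13 min; less 45 min break → 10 h 28 min
Fri: 6:35 AM–12:24 PM = 5 h 49 min; less 10 min break → 5 h 39 min
Total: 8 h 56 min + 8 h 21 min + 10 h 28 min + 5 h 39 min = 33 h 24 min.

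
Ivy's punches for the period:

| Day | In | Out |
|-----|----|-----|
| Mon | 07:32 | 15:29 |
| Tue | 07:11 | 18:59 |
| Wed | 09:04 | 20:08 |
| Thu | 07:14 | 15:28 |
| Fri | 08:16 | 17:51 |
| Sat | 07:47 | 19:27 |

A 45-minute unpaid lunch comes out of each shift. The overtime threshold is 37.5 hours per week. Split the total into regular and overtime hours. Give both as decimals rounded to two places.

Regular 37.50 hours, overtime 18.30 hours

Mon: 07:32–15:29 = 7 h 57 min; less 45 min break → 7 h 12 min
Tue: 07:11–18:59 = 11 h 48 min; less 45 min break → 11 h 3 min
Wed: 09:04–20:08 = 11 h 4 min; less 45 min break → 10 h 19 min
Thu: 07:14–15:28 = 8 h 14 min; less 45 min break → 7 h 29 min
Fri: 08:16–17:51 = 9 h 35 min; less 45 min break → 8 h 50 min
Sat: 07:47–19:27 = 11 h 40 min; less 45 min break → 10 h 55 min
Total worked: 55 h 48 min = 55.80 h.
Threshold 37.5 h → overtime 18 h 18 min, regular 37 h 30 min.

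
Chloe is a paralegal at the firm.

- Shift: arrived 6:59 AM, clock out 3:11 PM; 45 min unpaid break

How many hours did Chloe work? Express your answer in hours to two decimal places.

Shift: 6:59 AM–3:11 PM = 8 h 12 min; less 45 min break → 7 h 27 min

7.45 hours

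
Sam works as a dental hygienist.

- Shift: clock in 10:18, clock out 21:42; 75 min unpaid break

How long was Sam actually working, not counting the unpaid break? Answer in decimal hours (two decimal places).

10.15 hours

Shift: 10:18–21:42 = 11 h 24 min; less 75 min break → 10 h 9 min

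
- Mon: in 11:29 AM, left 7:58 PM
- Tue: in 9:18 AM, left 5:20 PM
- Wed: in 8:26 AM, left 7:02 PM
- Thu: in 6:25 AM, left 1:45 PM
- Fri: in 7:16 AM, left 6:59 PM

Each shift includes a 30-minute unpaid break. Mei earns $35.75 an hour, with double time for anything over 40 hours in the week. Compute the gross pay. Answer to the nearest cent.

Mon: 11:29 AM–7:58 PM = 8 h 29 min; less 30 min break → 7 h 59 min
Tue: 9:18 AM–5:20 PM = 8 h 2 min; less 30 min break → 7 h 32 min
Wed: 8:26 AM–7:02 PM = 10 h 36 min; less 30 min break → 10 h 6 min
Thu: 6:25 AM–1:45 PM = 7 h 20 min; less 30 min break → 6 h 50 min
Fri: 7:16 AM–6:59 PM = 11 h 43 min; less 30 min break → 11 h 13 min
Total worked: 43 h 40 min = 2620 min.
Regular 40 h 0 min = 2400 min at $35.75/h; overtime 3 h 40 min = 220 min at $71.50/h.
Pay = (2400 × $35.75 + 220 × $71.50) ÷ 60 = $1692.17.

$1692.17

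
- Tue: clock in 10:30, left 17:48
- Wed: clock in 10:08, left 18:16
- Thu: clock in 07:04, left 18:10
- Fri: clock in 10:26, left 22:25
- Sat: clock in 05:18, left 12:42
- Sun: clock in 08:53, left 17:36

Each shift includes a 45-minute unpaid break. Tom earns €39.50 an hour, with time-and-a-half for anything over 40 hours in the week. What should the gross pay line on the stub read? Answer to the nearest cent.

Tue: 10:30–17:48 = 7 h 18 min; less 45 min break → 6 h 33 min
Wed: 10:08–18:16 = 8 h 8 min; less 45 min break → 7 h 23 min
Thu: 07:04–18:10 = 11 h 6 min; less 45 min break → 10 h 21 min
Fri: 10:26–22:25 = 11 h 59 min; less 45 min break → 11 h 14 min
Sat: 05:18–12:42 = 7 h 24 min; less 45 min break → 6 h 39 min
Sun: 08:53–17:36 = 8 h 43 min; less 45 min break → 7 h 58 min
Total worked: 50 h 8 min = 3008 min.
Regular 40 h 0 min = 2400 min at €39.50/h; overtime 10 h 8 min = 608 min at €59.25/h.
Pay = (2400 × €39.50 + 608 × €59.25) ÷ 60 = €2180.40.

€2180.40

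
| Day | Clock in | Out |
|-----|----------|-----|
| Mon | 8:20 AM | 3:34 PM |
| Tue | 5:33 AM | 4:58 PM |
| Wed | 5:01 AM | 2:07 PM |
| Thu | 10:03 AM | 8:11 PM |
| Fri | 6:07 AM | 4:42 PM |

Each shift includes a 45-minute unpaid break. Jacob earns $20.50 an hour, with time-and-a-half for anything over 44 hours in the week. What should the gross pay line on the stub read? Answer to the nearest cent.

Mon: 8:20 AM–3:34 PM = 7 h 14 min; less 45 min break → 6 h 29 min
Tue: 5:33 AM–4:58 PM = 11 h 25 min; less 45 min break → 10 h 40 min
Wed: 5:01 AM–2:07 PM = 9 h 6 min; less 45 min break → 8 h 21 min
Thu: 10:03 AM–8:11 PM = 10 h 8 min; less 45 min break → 9 h 23 min
Fri: 6:07 AM–4:42 PM = 10 h 35 min; less 45 min break → 9 h 50 min
Total worked: 44 h 43 min = 2683 min.
Regular 44 h 0 min = 2640 min at $20.50/h; overtime 0 h 43 min = 43 min at $30.75/h.
Pay = (2640 × $20.50 + 43 × $30.75) ÷ 60 = $924.04.

$924.04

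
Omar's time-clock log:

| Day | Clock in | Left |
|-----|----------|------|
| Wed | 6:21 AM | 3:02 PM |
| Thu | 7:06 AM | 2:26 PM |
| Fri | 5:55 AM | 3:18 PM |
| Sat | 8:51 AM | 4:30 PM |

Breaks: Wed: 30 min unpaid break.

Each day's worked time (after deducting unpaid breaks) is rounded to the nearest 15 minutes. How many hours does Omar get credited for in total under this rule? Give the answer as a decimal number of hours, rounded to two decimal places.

Wed: 6:21 AM–3:02 PM = 8 h 41 min − 30 min = 8 h 11 min → rounds to 8 h 15 min
Thu: 7:06 AM–2:26 PM = 7 h 20 min → rounds to 7 h 15 min
Fri: 5:55 AM–3:18 PM = 9 h 23 min → rounds to 9 h 30 min
Sat: 8:51 AM–4:30 PM = 7 h 39 min → rounds to 7 h 45 min
Total credited: 32 h 45 min.

32.75 hours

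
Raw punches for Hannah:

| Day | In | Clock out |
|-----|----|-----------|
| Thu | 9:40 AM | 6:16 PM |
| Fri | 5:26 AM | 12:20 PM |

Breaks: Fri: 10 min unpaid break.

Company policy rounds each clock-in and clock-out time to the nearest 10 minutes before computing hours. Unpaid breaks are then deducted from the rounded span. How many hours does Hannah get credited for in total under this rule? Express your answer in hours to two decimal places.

15.33 hours

Thu: in 9:40 AM→9:40 AM, out 6:16 PM→6:20 PM; 8 h 40 min
Fri: in 5:26 AM→5:30 AM, out 12:20 PM→12:20 PM; 6 h 50 min − 10 min = 6 h 40 min
Total credited: 15 h 20 min.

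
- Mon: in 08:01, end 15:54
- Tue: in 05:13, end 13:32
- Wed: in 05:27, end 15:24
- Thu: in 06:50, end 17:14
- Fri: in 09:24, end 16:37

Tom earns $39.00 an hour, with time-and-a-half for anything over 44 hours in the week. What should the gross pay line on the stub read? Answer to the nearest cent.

Mon: 08:01–15:54 = 7 h 53 min
Tue: 05:13–13:32 = 8 h 19 min
Wed: 05:27–15:24 = 9 h 57 min
Thu: 06:50–17:14 = 10 h 24 min
Fri: 09:24–16:37 = 7 h 13 min
Total worked: 43 h 46 min = 2626 min.
Regular 43 h 46 min = 2626 min at $39.00/h; overtime 0 h 0 min = 0 min at $58.50/h.
Pay = (2626 × $39.00 + 0 × $58.50) ÷ 60 = $1706.90.

$1706.90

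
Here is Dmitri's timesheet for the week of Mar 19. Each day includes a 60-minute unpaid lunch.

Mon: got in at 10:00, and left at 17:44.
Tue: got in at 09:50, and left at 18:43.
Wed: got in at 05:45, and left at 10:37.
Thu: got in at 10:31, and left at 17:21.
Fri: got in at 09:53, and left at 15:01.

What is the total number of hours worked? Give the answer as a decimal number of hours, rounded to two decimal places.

28.45 hours

Mon: 10:00–17:44 = 7 h 44 min; less 60 min break → 6 h 44 min
Tue: 09:50–18:43 = 8 h 53 min; less 60 min break → 7 h 53 min
Wed: 05:45–10:37 = 4 h 52 min; less 60 min break → 3 h 52 min
Thu: 10:31–17:21 = 6 h 50 min; less 60 min break → 5 h 50 min
Fri: 09:53–15:01 = 5 h 8 min; less 60 min break → 4 h 8 min
Total: 6 h 44 min + 7 h 53 min + 3 h 52 min + 5 h 50 min + 4 h 8 min = 28 h 27 min.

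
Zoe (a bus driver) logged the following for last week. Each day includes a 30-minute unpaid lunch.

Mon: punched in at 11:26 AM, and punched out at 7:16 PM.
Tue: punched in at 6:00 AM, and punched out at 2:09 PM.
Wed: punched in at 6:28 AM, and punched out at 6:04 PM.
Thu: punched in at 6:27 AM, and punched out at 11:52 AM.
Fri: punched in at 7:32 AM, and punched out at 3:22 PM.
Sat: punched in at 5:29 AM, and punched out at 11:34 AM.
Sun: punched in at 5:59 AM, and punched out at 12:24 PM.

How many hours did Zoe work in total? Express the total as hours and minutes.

49 h 50 min

Mon: 11:26 AM–7:16 PM = 7 h 50 min; less 30 min break → 7 h 20 min
Tue: 6:00 AM–2:09 PM = 8 h 9 min; less 30 min break → 7 h 39 min
Wed: 6:28 AM–6:04 PM = 11 h 36 min; less 30 min break → 11 h 6 min
Thu: 6:27 AM–11:52 AM = 5 h 25 min; less 30 min break → 4 h 55 min
Fri: 7:32 AM–3:22 PM = 7 h 50 min; less 30 min break → 7 h 20 min
Sat: 5:29 AM–11:34 AM = 6 h 5 min; less 30 min break → 5 h 35 min
Sun: 5:59 AM–12:24 PM = 6 h 25 min; less 30 min break → 5 h 55 min
Total: 7 h 20 min + 7 h 39 min + 11 h 6 min + 4 h 55 min + 7 h 20 min + 5 h 35 min + 5 h 55 min = 49 h 50 min.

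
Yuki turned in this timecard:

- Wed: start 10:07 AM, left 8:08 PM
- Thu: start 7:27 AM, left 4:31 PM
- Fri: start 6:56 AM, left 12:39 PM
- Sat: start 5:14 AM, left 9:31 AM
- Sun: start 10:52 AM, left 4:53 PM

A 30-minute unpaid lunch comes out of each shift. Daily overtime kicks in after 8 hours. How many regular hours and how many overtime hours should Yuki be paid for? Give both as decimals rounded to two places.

Regular 30.52 hours, overtime 2.08 hours

Wed: 10:07 AM–8:08 PM = 10 h 1 min; less 30 min break → 9 h 31 min
Thu: 7:27 AM–4:31 PM = 9 h 4 min; less 30 min break → 8 h 34 min
Fri: 6:56 AM–12:39 PM = 5 h 43 min; less 30 min break → 5 h 13 min
Sat: 5:14 AM–9:31 AM = 4 h 17 min; less 30 min break → 3 h 47 min
Sun: 10:52 AM–4:53 PM = 6 h 1 min; less 30 min break → 5 h 31 min
Wed reg 8 h 0 min / OT 1 h 31 min; Thu reg 8 h 0 min / OT 0 h 34 min; Fri reg 5 h 13 min / OT 0 h 0 min; Sat reg 3 h 47 min / OT 0 h 0 min; Sun reg 5 h 31 min / OT 0 h 0 min.
Totals: regular 30 h 31 min, overtime 2 h 5 min.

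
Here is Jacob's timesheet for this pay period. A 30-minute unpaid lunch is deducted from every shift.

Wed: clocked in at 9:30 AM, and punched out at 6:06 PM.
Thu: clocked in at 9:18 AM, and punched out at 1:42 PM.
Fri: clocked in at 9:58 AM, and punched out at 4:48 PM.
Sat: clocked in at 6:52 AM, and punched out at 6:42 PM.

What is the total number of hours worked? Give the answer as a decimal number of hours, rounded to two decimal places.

29.67 hours

Wed: 9:30 AM–6:06 PM = 8 h 36 min; less 30 min break → 8 h 6 min
Thu: 9:18 AM–1:42 PM = 4 h 24 min; less 30 min break → 3 h 54 min
Fri: 9:58 AM–4:48 PM = 6 h 50 min; less 30 min break → 6 h 20 min
Sat: 6:52 AM–6:42 PM = 11 h 50 min; less 30 min break → 11 h 20 min
Total: 8 h 6 min + 3 h 54 min + 6 h 20 min + 11 h 20 min = 29 h 40 min.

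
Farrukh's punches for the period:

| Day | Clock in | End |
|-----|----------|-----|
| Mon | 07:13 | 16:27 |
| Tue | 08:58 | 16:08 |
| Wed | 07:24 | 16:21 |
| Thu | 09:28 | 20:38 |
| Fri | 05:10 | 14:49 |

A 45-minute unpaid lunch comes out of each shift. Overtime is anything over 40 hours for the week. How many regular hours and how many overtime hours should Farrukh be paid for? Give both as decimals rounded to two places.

Mon: 07:13–16:27 = 9 h 14 min; less 45 min break → 8 h 29 min
Tue: 08:58–16:08 = 7 h 10 min; less 45 min break → 6 h 25 min
Wed: 07:24–16:21 = 8 h 57 min; less 45 min break → 8 h 12 min
Thu: 09:28–20:38 = 11 h 10 min; less 45 min break → 10 h 25 min
Fri: 05:10–14:49 = 9 h 39 min; less 45 min break → 8 h 54 min
Total worked: 42 h 25 min = 42.42 h.
Threshold 40 h → overtime 2 h 25 min, regular 40 h 0 min.

Regular 40.00 hours, overtime 2.42 hours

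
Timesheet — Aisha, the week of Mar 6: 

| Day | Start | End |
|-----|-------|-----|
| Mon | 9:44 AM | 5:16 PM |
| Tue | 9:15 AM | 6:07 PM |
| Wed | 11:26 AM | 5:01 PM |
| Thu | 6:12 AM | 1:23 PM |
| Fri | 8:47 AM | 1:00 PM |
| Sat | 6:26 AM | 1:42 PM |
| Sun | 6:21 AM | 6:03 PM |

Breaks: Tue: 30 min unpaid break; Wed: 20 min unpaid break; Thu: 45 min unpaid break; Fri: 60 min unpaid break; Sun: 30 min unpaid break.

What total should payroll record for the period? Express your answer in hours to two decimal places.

Mon: 9:44 AM–5:16 PM = 7 h 32 min
Tue: 9:15 AM–6:07 PM = 8 h 52 min; less 30 min break → 8 h 22 min
Wed: 11:26 AM–5:01 PM = 5 h 35 min; less 20 min break → 5 h 15 min
Thu: 6:12 AM–1:23 PM = 7 h 11 min; less 45 min break → 6 h 26 min
Fri: 8:47 AM–1:00 PM = 4 h 13 min; less 60 min break → 3 h 13 min
Sat: 6:26 AM–1:42 PM = 7 h 16 min
Sun: 6:21 AM–6:03 PM = 11 h 42 min; less 30 min break → 11 h 12 min
Total: 7 h 32 min + 8 h 22 min + 5 h 15 min + 6 h 26 min + 3 h 13 min + 7 h 16 min + 11 h 12 min = 49 h 16 min.

49.27 hours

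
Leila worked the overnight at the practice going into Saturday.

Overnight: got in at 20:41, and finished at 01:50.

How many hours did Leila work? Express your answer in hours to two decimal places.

5.15 hours

Overnight: 20:41 → midnight = 3 h 19 min; midnight → 01:50 = 1 h 50 min; span 5 h 9 min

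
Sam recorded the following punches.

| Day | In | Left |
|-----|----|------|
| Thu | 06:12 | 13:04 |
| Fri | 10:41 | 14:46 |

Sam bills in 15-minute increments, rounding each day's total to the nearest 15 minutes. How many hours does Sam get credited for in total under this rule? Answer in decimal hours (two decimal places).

10.75 hours

Thu: 06:12–13:04 = 6 h 52 min → rounds to 6 h 45 min
Fri: 10:41–14:46 = 4 h 5 min → rounds to 4 h 0 min
Total credited: 10 h 45 min.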